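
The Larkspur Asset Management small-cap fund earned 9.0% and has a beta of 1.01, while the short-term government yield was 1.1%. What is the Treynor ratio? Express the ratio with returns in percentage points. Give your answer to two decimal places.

7.82

Treynor = (Rp − Rf) / β = (9.0% − 1.1%) / 1.01 = 7.90 / 1.01 = 7.8218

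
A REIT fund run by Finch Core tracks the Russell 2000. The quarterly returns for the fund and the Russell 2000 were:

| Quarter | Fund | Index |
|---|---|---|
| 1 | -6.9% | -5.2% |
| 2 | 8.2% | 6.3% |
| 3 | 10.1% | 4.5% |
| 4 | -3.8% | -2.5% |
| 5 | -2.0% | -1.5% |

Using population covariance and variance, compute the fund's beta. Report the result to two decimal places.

r̄p = 1.1200%,  r̄m = 0.3200%
Cov = Σ(rp − r̄p)(rm − r̄m) / 5 = 28.7396
Var(rm) = Σ(rm − r̄m)² / 5 = 18.9936
β = Cov / Var = 28.7396 / 18.9936 = 1.5131

1.51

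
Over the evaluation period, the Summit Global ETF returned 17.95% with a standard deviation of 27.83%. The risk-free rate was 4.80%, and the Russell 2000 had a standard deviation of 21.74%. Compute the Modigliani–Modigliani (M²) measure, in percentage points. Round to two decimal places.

15.07

Sharpe = (Rp − Rf) / σp = (17.95% − 4.80%) / 27.83% = 0.4725
M² = Rf + Sharpe × σm = 4.80% + 0.4725 × 21.74% = 15.0722%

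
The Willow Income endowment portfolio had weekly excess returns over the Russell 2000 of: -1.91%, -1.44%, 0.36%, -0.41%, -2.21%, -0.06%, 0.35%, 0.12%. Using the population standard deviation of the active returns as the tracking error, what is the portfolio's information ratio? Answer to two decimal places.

-0.66

μ = (-1.91 − 1.44 + 0.36 − 0.41 − 2.21 − 0.06 + 0.35 + 0.12) / 8 = -0.6500%
Σ(r − μ)² = 7.6640; population σ = √(7.6640/8) = 0.9788%
IR = μ / tracking error = -0.6500 / 0.9788 = -0.6641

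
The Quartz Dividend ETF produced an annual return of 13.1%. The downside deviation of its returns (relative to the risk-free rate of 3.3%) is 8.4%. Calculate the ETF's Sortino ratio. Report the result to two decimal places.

1.17

Sortino = (Rp − Rf) / σd = (13.1% − 3.3%) / 8.4% = 9.80% / 8.4% = 1.1667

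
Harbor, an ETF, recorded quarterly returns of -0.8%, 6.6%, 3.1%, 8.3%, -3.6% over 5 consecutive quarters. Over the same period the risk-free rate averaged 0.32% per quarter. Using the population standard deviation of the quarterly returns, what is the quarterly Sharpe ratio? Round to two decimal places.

μ = (-0.8 + 6.6 + 3.1 + 8.3 − 3.6) / 5 = 2.7200%
Σ(r − μ)² = (-0.8 − 2.7200)² + (6.6 − 2.7200)² + … = 98.6680
population σ = √(98.6680 / 5) = √19.7336 = 4.4423%
Sharpe = (μ − rf) / σ = (2.7200 − 0.32) / 4.4423 = 2.4000 / 4.4423 = 0.5403

0.54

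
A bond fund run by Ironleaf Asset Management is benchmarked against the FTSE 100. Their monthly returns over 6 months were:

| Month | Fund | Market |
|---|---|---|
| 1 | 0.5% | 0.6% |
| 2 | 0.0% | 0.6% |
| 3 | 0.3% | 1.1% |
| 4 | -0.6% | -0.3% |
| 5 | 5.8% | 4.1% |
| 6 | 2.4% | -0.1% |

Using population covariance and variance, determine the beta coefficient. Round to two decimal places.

r̄p = 1.4000%,  r̄m = 1.0000%
Cov = Σ(rp − r̄p)(rm − r̄m) / 6 = 2.6583
Var(rm) = Σ(rm − r̄m)² / 6 = 2.1400
β = Cov / Var = 2.6583 / 2.1400 = 1.2422

1.24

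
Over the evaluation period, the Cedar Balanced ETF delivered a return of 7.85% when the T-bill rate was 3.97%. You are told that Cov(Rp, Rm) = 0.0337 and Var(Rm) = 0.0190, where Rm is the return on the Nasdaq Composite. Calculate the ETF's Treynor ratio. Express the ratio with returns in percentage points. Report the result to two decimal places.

2.19

β = Cov / Var = 0.0337 / 0.0190 = 1.7737
Treynor = (Rp − Rf) / β = (7.85% − 3.97%) / 1.7737 = 3.88 / 1.7737 = 2.1875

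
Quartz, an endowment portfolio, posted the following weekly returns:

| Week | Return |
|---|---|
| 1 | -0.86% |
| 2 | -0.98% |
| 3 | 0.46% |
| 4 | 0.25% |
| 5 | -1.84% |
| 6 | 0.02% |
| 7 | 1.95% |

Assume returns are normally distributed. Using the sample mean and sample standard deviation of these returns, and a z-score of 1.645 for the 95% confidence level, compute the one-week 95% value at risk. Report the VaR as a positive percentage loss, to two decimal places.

r̄ = (-0.86 − 0.98 + 0.46 + 0.25 − 1.84 + 0.02 + 1.95) / 7 = -1.000 / 7 = -0.1429%
Σ(r − r̄)² = 9.0197; sample σ = √(9.0197/6) = 1.2261%
VaR = −(r̄ − z·σ) = −(-0.1429 − 1.645 × 1.2261) = −(-2.1598) = 2.1598%

2.16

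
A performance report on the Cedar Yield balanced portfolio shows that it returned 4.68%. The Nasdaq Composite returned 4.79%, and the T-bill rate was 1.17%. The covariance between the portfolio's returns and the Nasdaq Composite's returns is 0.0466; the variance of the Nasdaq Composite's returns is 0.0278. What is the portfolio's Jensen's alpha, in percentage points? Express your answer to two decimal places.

β = Cov / Var = 0.0466 / 0.0278 = 1.6763
E[R] = Rf + β(Rm − Rf) = 1.17% + 1.6763 × (4.79% − 1.17%) = 7.2382%
α = Rp − E[R] = 4.68% − 7.2382% = -2.5582

-2.56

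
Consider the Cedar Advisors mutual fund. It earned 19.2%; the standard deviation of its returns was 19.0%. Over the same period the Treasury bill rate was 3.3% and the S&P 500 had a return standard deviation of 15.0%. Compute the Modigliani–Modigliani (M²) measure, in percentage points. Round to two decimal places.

Sharpe = (Rp − Rf) / σp = (19.2% − 3.3%) / 19.0% = 0.8368
M² = Rf + Sharpe × σm = 3.3% + 0.8368 × 15.0% = 15.8520%

15.85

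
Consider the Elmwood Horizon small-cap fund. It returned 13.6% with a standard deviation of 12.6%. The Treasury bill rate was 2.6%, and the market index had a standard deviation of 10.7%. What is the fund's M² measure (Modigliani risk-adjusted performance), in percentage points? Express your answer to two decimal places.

11.94

Sharpe = (Rp − Rf) / σp = (13.6% − 2.6%) / 12.6% = 0.8730
M² = Rf + Sharpe × σm = 2.6% + 0.8730 × 10.7% = 11.9411%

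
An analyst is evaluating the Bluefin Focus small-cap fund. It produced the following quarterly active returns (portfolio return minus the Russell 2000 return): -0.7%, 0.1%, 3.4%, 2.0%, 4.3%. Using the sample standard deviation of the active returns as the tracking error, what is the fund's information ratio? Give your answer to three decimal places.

r̄ = (-0.7 + 0.1 + 3.4 + 2 + 4.3) / 5 = 1.8200%
Σ(r − r̄)² = (-0.7 − 1.8200)² + (0.1 − 1.8200)² + (3.4 − 1.8200)² + … = 17.9880
sample σ = √(17.9880 / 4) = √4.4970 = 2.1206%
IR = r̄ / tracking error = 1.8200 / 2.1206 = 0.8582

0.858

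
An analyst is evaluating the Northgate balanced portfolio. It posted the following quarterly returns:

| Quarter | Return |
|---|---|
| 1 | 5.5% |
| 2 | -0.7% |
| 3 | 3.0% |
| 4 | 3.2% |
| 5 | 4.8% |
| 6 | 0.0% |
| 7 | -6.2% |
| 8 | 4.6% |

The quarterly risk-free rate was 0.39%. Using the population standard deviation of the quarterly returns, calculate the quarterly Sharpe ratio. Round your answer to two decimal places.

Mean return r̄ = 14.20 / 8 = 1.7750%
Σ(r − r̄)² = 107.4150; population σ = √(107.4150/8) = 3.6643%
Sharpe = (r̄ − rf) / σ = (1.7750 − 0.39) / 3.6643 = 1.3850 / 3.6643 = 0.3780

0.38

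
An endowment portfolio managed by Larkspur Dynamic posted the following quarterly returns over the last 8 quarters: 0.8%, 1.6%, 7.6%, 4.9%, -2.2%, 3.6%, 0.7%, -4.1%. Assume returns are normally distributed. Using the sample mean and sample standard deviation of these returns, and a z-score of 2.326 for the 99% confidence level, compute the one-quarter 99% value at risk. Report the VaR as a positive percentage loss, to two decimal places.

Mean return μ = 12.90 / 8 = 1.6125%
Sample σ = √[Σ(r − μ)² / 7] = √[99.2688 / 7] = √14.1813 = 3.7658%
VaR = −(μ − z·σ) = −(1.6125 − 2.326 × 3.7658) = −(-7.1468) = 7.1468%

7.15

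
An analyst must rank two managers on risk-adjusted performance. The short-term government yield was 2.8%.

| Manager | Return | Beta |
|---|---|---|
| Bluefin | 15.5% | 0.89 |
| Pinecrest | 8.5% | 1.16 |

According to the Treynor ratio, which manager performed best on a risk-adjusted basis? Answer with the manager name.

Bluefin

Bluefin: Treynor = (15.5% − 2.8%) / 0.89 = 14.270
Pinecrest: Treynor = (8.5% − 2.8%) / 1.16 = 4.914
Highest: Bluefin (14.270).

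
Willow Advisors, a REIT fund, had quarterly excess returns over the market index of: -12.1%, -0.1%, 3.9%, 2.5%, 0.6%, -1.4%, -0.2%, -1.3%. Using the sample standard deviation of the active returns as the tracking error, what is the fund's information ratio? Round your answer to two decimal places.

Mean return r̄ = -8.10 / 8 = -1.0125%
Σ(r − r̄)² = 163.7288; sample σ = √(163.7288/7) = 4.8363%
IR = r̄ / tracking error = -1.0125 / 4.8363 = -0.2094

-0.21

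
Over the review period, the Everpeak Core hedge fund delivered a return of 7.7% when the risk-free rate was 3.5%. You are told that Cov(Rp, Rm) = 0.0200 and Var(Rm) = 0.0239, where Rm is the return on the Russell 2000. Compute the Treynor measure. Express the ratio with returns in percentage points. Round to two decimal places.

β = Cov / Var = 0.0200 / 0.0239 = 0.8368
Treynor = (Rp − Rf) / β = (7.7% − 3.5%) / 0.8368 = 4.20 / 0.8368 = 5.0191

5.02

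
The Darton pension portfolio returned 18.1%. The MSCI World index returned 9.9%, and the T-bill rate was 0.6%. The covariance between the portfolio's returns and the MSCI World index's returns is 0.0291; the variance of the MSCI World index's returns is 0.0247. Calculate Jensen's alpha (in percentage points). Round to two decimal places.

β = Cov / Var = 0.0291 / 0.0247 = 1.1781
E[R] = Rf + β(Rm − Rf) = 0.6% + 1.1781 × (9.9% − 0.6%) = 11.5563%
α = Rp − E[R] = 18.1% − 11.5563% = 6.5437

6.54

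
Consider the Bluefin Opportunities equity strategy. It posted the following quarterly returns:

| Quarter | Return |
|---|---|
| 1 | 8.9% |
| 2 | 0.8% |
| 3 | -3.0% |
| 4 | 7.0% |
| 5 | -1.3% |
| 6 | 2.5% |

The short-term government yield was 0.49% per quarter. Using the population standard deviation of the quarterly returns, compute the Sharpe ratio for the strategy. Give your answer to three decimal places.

Mean return μ = 14.90 / 6 = 2.4833%
Σ(r − μ)² = 108.7883; population σ = √(108.7883/6) = 4.2581%
Sharpe = (μ − rf) / σ = (2.4833 − 0.49) / 4.2581 = 1.9933 / 4.2581 = 0.4681

0.468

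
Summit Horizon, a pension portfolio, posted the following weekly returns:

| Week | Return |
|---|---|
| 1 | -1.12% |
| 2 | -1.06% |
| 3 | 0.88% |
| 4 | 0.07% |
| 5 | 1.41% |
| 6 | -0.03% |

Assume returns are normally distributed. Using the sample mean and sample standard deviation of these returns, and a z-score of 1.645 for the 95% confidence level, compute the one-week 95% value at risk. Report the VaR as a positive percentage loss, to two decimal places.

Mean return r̄ = 0.150 / 6 = 0.0250%
Σ(r − r̄)² = (-1.12 − 0.0250)² + (-1.06 − 0.0250)² + (0.88 − 0.0250)² + … = 5.1426
σ = √[5.1426 / 5] = 1.0142%
VaR = −(r̄ − z·σ) = −(0.0250 − 1.645 × 1.0142) = −(-1.6434) = 1.6434%

1.64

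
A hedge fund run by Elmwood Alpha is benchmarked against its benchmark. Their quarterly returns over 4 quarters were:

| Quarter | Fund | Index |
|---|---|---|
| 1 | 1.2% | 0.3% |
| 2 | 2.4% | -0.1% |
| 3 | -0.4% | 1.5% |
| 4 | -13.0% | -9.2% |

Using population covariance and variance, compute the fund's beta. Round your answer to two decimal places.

1.38

r̄p = -2.4500%,  r̄m = -1.8750%
Cov = Σ(rp − r̄p)(rm − r̄m) / 4 = 25.1863
Var(rm) = Σ(rm − r̄m)² / 4 = 18.2319
β = Cov / Var = 25.1863 / 18.2319 = 1.3814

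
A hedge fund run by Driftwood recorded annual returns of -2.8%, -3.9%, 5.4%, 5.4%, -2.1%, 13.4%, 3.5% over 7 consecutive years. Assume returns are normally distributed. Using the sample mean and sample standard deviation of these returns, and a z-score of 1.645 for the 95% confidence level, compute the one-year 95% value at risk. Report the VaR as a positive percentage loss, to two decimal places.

7.41

μ = (-2.8 − 3.9 + 5.4 + 5.4 − 2.1 + 13.4 + 3.5) / 7 = 2.7000%
Sample std dev = √[226.5600 / 6] = 6.1449%
VaR = −(μ − z·σ) = −(2.7000 − 1.645 × 6.1449) = −(-7.4084) = 7.4084%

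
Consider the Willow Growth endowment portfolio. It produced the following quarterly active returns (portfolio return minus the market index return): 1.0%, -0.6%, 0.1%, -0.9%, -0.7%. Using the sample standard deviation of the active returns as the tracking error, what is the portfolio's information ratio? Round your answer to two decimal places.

-0.28

r̄ = (1 − 0.6 + 0.1 − 0.9 − 0.7) / 5 = -0.2200%
Sample σ = √[Σ(r − r̄)² / 4] = √[2.4280 / 4] = √0.6070 = 0.7791%
IR = r̄ / tracking error = -0.2200 / 0.7791 = -0.2824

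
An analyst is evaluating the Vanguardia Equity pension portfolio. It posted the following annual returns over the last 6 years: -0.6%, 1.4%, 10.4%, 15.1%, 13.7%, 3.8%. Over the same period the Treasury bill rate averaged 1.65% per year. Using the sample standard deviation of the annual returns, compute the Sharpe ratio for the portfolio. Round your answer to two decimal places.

Mean return r̄ = 43.80 / 6 = 7.3000%
Σ(r − r̄)² = 220.8800; sample σ = √(220.8800/5) = 6.6465%
Sharpe = (r̄ − rf) / σ = (7.3000 − 1.65) / 6.6465 = 5.6500 / 6.6465 = 0.8501

0.85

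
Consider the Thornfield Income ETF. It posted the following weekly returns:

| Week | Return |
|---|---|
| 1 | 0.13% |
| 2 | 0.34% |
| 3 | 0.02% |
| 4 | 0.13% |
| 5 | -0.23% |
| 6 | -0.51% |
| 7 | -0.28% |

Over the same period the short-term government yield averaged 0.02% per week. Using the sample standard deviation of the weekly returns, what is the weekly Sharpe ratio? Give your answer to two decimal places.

Mean return r̄ = -0.400 / 7 = -0.0571%
Sample std dev = √[0.5183 / 6] = 0.2939%
Sharpe = (r̄ − rf) / σ = (-0.0571 − 0.02) / 0.2939 = -0.0771 / 0.2939 = -0.2623

-0.26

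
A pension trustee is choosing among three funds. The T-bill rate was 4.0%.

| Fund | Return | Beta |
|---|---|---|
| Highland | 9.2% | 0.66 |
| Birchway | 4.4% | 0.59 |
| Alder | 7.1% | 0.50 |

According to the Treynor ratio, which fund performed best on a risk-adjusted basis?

Highland: Treynor = (9.2% − 4.0%) / 0.66 = 7.879
Birchway: Treynor = (4.4% − 4.0%) / 0.59 = 0.678
Alder: Treynor = (7.1% − 4.0%) / 0.50 = 6.200
Highest: Highland (7.879).

Highland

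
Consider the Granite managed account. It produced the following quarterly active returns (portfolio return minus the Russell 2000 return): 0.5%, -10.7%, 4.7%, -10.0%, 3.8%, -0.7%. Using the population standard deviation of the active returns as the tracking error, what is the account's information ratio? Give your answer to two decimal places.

Mean return r̄ = -12.40 / 6 = -2.0667%
Σ(r − r̄)² = 226.1333; population σ = √(226.1333/6) = 6.1391%
IR = r̄ / tracking error = -2.0667 / 6.1391 = -0.3366

-0.34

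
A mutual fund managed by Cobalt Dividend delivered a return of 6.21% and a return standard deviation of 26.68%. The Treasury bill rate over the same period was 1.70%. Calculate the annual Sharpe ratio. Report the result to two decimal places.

Sharpe = (Rp − Rf) / σp = (6.21% − 1.70%) / 26.68% = 4.51% / 26.68% = 0.1690

0.17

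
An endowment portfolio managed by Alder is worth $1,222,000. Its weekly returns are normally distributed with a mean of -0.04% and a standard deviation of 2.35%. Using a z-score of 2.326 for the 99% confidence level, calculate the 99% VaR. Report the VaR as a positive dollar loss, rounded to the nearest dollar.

Return at the 99% tail: μ − z·σ = -0.04% − 2.326 × 2.35% = -0.04 − 5.4661 = -5.5061%
VaR = −(-5.5061%) × $1,222,000 = 5.5061% × $1,222,000 = $67,285

$67,285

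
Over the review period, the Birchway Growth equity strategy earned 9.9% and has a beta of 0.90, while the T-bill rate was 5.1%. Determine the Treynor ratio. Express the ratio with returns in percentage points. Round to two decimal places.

5.33

Treynor = (Rp − Rf) / β = (9.9% − 5.1%) / 0.90 = 4.80 / 0.90 = 5.3333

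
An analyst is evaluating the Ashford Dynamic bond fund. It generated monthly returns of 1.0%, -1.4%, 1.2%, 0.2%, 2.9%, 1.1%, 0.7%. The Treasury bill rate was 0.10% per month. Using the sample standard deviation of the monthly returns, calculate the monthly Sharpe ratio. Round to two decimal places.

Mean return μ = 5.70 / 7 = 0.8143%
Sample σ = √[Σ(r − μ)² / 6] = √[9.9086 / 6] = √1.6514 = 1.2851%
Sharpe = (μ − rf) / σ = (0.8143 − 0.1) / 1.2851 = 0.7143 / 1.2851 = 0.5558

0.56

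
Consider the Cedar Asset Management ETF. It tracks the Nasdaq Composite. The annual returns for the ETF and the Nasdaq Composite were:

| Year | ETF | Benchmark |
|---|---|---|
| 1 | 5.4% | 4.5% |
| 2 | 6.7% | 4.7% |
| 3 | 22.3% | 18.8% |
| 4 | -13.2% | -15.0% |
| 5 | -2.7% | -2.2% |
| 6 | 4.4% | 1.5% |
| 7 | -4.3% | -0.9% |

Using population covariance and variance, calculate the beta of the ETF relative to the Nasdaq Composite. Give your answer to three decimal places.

r̄p = 2.6571%,  r̄m = 1.6286%
Cov = Σ(rp − r̄p)(rm − r̄m) / 7 = 94.1641
Var(rm) = Σ(rm − r̄m)² / 7 = 87.1592
β = Cov / Var = 94.1641 / 87.1592 = 1.0804

1.080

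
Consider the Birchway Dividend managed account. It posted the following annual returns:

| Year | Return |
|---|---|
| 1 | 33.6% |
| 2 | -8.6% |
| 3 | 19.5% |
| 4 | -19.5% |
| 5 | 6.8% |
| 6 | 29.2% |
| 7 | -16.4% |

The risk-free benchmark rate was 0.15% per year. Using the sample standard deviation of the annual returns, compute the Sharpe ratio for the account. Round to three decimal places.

μ = (33.6 − 8.6 + 19.5 − 19.5 + 6.8 + 29.2 − 16.4) / 7 = 6.3714%
Σ(r − μ)² = 2847.0943; sample σ = √(2847.0943/6) = 21.7834%
Sharpe = (μ − rf) / σ = (6.3714 − 0.15) / 21.7834 = 6.2214 / 21.7834 = 0.2856

0.286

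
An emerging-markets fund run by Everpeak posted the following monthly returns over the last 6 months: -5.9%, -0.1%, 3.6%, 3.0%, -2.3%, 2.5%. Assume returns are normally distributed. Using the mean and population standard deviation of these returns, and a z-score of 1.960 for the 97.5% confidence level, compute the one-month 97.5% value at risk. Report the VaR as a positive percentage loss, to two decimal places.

μ = (-5.9 − 0.1 + 3.6 + 3 − 2.3 + 2.5) / 6 = 0.1333%
Σ(r − μ)² = (-5.9 − 0.1333)² + (-0.1 − 0.1333)² + … = 68.2133
σ = √[68.2133 / 6] = 3.3718%
VaR = −(μ − z·σ) = −(0.1333 − 1.960 × 3.3718) = −(-6.4754) = 6.4754%

6.48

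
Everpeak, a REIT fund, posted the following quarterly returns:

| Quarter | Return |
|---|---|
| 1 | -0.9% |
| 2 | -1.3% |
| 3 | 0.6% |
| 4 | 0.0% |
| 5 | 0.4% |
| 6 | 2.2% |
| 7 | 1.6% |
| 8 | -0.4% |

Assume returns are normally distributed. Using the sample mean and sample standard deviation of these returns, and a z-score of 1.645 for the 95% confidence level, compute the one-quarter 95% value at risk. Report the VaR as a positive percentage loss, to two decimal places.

1.69

Mean return μ = 2.20 / 8 = 0.2750%
Sample σ = √[Σ(r − μ)² / 7] = √[9.9750 / 7] = √1.4250 = 1.1937%
VaR = −(μ − z·σ) = −(0.2750 − 1.645 × 1.1937) = −(-1.6886) = 1.6886%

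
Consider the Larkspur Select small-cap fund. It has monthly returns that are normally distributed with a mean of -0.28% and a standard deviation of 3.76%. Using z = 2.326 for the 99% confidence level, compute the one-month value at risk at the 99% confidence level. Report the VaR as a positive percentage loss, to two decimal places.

9.03

VaR (as % loss) = −(μ − z·σ) = −(-0.28% − 2.326 × 3.76%) = −(-9.02576%) = 9.02576%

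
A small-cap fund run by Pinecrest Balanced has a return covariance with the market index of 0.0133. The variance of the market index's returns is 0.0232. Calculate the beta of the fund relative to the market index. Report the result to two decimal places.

β = Cov(Rp, Rm) / Var(Rm) = 0.0133 / 0.0232 = 0.5733

0.57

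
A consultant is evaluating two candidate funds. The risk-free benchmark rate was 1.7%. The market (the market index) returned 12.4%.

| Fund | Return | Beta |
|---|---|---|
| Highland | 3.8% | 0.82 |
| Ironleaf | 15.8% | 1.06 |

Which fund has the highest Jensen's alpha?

Highland: α = 3.8% − [1.7% + 0.82 × (12.4% − 1.7%)] = -6.674
Ironleaf: α = 15.8% − [1.7% + 1.06 × (12.4% − 1.7%)] = 2.758
Highest: Ironleaf (2.758).

Ironleaf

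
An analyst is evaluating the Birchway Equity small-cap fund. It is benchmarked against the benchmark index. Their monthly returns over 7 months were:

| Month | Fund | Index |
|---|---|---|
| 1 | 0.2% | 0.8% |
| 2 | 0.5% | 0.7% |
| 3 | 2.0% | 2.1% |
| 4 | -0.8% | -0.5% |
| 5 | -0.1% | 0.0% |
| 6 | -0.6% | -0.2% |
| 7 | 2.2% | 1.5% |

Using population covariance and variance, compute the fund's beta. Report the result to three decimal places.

1.203

r̄p = 0.4857%,  r̄m = 0.6286%
Cov = Σ(rp − r̄p)(rm − r̄m) / 7 = 0.9133
Var(rm) = Σ(rm − r̄m)² / 7 = 0.7592
β = Cov / Var = 0.9133 / 0.7592 = 1.2030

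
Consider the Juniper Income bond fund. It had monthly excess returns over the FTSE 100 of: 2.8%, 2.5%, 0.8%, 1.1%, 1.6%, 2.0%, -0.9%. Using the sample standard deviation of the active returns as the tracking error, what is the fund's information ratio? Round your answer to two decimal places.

r̄ = (2.8 + 2.5 + 0.8 + 1.1 + 1.6 + 2 − 0.9) / 7 = 9.90 / 7 = 1.4143%
Σ(r − r̄)² = (2.8 − 1.4143)² + (2.5 − 1.4143)² + … = 9.3086
sample σ = √(9.3086 / 6) = √1.5514 = 1.2456%
IR = r̄ / tracking error = 1.4143 / 1.2456 = 1.1354

1.14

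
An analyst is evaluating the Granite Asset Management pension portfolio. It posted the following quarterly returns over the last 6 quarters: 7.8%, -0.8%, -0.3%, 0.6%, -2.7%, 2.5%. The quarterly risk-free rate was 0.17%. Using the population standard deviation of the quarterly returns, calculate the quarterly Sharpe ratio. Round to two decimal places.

Mean return μ = 7.10 / 6 = 1.1833%
Population std dev = √[67.0683 / 6] = 3.3434%
Sharpe = (μ − rf) / σ = (1.1833 − 0.17) / 3.3434 = 1.0133 / 3.3434 = 0.3031

0.30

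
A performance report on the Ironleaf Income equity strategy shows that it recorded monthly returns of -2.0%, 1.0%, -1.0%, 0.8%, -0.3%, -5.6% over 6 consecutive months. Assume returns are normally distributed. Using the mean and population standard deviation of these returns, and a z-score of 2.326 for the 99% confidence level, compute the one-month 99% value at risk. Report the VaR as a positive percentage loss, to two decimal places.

6.36

r̄ = (-2 + 1 − 1 + 0.8 − 0.3 − 5.6) / 6 = -1.1833%
Σ(r − r̄)² = (-2 − (-1.1833))² + (1 − (-1.1833))² + … = 29.6883
σ = √[29.6883 / 6] = 2.2244%
VaR = −(r̄ − z·σ) = −(-1.1833 − 2.326 × 2.2244) = −(-6.3573) = 6.3573%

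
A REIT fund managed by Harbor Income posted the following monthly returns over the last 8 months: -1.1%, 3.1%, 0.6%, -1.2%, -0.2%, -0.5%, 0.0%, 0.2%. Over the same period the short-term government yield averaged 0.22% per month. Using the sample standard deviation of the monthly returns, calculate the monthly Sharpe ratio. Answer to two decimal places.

r̄ = (-1.1 + 3.1 + 0.6 − 1.2 − 0.2 − 0.5 + 0 + 0.2) / 8 = 0.90 / 8 = 0.1125%
Sample std dev = √[12.8488 / 7] = 1.3548%
Sharpe = (r̄ − rf) / σ = (0.1125 − 0.22) / 1.3548 = -0.1075 / 1.3548 = -0.0793

-0.08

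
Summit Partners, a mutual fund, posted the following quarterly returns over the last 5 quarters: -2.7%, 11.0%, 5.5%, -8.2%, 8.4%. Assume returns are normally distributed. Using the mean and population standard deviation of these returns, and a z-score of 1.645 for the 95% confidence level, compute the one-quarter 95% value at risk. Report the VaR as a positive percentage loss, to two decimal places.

μ = (-2.7 + 11 + 5.5 − 8.2 + 8.4) / 5 = 2.8000%
Population σ = √[Σ(r − μ)² / 5] = √[257.1400 / 5] = √51.4280 = 7.1713%
VaR = −(μ − z·σ) = −(2.8000 − 1.645 × 7.1713) = −(-8.9968) = 8.9968%

9.00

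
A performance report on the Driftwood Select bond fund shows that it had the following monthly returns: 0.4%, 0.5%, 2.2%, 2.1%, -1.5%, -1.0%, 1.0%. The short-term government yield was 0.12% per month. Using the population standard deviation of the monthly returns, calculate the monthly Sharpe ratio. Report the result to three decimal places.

0.313

Mean return r̄ = 3.70 / 7 = 0.5286%
Σ(r − r̄)² = (0.4 − 0.5286)² + (0.5 − 0.5286)² + … = 11.9543
σ = √[11.9543 / 7] = 1.3068%
Sharpe = (r̄ − rf) / σ = (0.5286 − 0.12) / 1.3068 = 0.4086 / 1.3068 = 0.3127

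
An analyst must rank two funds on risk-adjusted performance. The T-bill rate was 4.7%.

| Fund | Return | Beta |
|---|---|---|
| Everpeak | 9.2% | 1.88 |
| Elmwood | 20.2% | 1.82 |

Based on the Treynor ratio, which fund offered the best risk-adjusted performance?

Elmwood

Everpeak: Treynor = (9.2% − 4.7%) / 1.88 = 2.394
Elmwood: Treynor = (20.2% − 4.7%) / 1.82 = 8.516
Highest: Elmwood (8.516).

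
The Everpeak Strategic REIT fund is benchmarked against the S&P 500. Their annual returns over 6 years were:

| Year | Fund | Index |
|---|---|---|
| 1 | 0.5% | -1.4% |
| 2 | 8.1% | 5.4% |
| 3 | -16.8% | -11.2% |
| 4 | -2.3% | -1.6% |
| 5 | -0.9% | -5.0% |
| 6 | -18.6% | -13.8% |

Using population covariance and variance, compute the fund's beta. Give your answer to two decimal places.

1.45

r̄p = -5.0000%,  r̄m = -4.6000%
Cov = Σ(rp − r̄p)(rm − r̄m) / 6 = 59.6767
Var(rm) = Σ(rm − r̄m)² / 6 = 41.2667
β = Cov / Var = 59.6767 / 41.2667 = 1.4461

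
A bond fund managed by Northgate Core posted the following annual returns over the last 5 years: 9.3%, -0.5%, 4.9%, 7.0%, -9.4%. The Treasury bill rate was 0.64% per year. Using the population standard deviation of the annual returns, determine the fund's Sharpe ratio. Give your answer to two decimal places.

μ = (9.3 − 0.5 + 4.9 + 7 − 9.4) / 5 = 2.2600%
Population std dev = √[222.5720 / 5] = 6.6719%
Sharpe = (μ − rf) / σ = (2.2600 − 0.64) / 6.6719 = 1.6200 / 6.6719 = 0.2428

0.24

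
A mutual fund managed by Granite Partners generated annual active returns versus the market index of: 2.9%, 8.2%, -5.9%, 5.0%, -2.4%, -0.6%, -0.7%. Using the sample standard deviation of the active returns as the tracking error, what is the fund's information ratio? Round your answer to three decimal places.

0.195

r̄ = (2.9 + 8.2 − 5.9 + 5 − 2.4 − 0.6 − 0.7) / 7 = 0.9286%
Sample σ = √[Σ(r − r̄)² / 6] = √[136.0343 / 6] = √22.6724 = 4.7616%
IR = r̄ / tracking error = 0.9286 / 4.7616 = 0.1950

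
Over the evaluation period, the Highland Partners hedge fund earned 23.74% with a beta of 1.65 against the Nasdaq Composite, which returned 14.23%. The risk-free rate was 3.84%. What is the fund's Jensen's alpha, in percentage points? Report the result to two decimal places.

CAPM expected return = Rf + β(Rm − Rf) = 3.84% + 1.65 × (14.23% − 3.84%) = 3.84 + 1.65 × 10.39 = 20.9835%
Jensen's α = Rp − E[R] = 23.74% − 20.9835% = 2.7565

2.76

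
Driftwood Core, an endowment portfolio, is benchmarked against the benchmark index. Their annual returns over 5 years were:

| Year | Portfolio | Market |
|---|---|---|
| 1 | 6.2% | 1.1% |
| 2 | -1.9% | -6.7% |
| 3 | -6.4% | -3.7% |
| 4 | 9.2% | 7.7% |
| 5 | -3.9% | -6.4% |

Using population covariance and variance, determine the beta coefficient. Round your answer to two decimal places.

0.98

r̄p = 0.6400%,  r̄m = -1.6000%
Cov = Σ(rp − r̄p)(rm − r̄m) / 5 = 28.8300
Var(rm) = Σ(rm − r̄m)² / 5 = 29.4480
β = Cov / Var = 28.8300 / 29.4480 = 0.9790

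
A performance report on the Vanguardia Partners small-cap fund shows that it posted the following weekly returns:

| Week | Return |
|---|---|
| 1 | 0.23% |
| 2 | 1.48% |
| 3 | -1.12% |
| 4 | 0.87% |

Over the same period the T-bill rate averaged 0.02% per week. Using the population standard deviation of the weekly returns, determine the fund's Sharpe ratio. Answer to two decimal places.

0.36

Mean return r̄ = 1.460 / 4 = 0.3650%
Population std dev = √[3.7217 / 4] = 0.9646%
Sharpe = (r̄ − rf) / σ = (0.3650 − 0.02) / 0.9646 = 0.3450 / 0.9646 = 0.3577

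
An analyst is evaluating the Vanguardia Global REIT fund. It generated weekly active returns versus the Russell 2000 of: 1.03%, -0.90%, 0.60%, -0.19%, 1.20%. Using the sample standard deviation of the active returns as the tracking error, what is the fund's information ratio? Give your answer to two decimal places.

r̄ = (1.03 − 0.9 + 0.6 − 0.19 + 1.2) / 5 = 1.740 / 5 = 0.3480%
Σ(r − r̄)² = (1.03 − 0.3480)² + (-0.9 − 0.3480)² + … = 3.1015
sample σ = √(3.1015 / 4) = √0.7754 = 0.8806%
IR = r̄ / tracking error = 0.3480 / 0.8806 = 0.3952

0.40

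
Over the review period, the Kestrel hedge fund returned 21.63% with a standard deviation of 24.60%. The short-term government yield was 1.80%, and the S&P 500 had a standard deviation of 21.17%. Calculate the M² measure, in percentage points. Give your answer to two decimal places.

Sharpe = (Rp − Rf) / σp = (21.63% − 1.80%) / 24.60% = 0.8061
M² = Rf + Sharpe × σm = 1.80% + 0.8061 × 21.17% = 18.8651%

18.87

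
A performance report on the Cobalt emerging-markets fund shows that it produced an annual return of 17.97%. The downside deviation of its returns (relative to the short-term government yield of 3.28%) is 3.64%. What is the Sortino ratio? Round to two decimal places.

Sortino = (Rp − Rf) / σd = (17.97% − 3.28%) / 3.64% = 14.69% / 3.64% = 4.0357

4.04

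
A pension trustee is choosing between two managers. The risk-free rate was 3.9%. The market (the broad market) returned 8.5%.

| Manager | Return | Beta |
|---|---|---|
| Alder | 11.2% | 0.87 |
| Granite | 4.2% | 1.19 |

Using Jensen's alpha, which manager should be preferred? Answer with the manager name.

Alder

Alder: α = 11.2% − [3.9% + 0.87 × (8.5% − 3.9%)] = 3.298
Granite: α = 4.2% − [3.9% + 1.19 × (8.5% − 3.9%)] = -5.174
Highest: Alder (3.298).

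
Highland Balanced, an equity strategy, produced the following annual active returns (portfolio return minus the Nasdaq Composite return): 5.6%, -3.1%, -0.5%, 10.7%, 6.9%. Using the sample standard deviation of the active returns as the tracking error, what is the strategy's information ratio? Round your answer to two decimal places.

0.70

Mean return r̄ = 19.60 / 5 = 3.9200%
Sample std dev = √[126.4880 / 4] = 5.6233%
IR = r̄ / tracking error = 3.9200 / 5.6233 = 0.6971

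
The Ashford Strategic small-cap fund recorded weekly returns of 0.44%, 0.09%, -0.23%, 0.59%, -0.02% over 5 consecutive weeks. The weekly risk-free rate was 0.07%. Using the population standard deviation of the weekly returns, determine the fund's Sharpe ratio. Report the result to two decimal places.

Mean return r̄ = 0.870 / 5 = 0.1740%
Σ(r − r̄)² = (0.44 − 0.1740)² + (0.09 − 0.1740)² + … = 0.4517
population σ = √(0.4517 / 5) = √0.0903 = 0.3005%
Sharpe = (r̄ − rf) / σ = (0.1740 − 0.07) / 0.3005 = 0.1040 / 0.3005 = 0.3461

0.35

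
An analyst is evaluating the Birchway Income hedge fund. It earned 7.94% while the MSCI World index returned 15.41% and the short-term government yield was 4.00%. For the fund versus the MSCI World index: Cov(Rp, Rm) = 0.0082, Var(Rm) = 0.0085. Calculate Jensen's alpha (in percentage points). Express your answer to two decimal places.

β = Cov / Var = 0.0082 / 0.0085 = 0.9647
E[R] = Rf + β(Rm − Rf) = 4.00% + 0.9647 × (15.41% − 4.00%) = 15.0072%
α = Rp − E[R] = 7.94% − 15.0072% = -7.0672

-7.07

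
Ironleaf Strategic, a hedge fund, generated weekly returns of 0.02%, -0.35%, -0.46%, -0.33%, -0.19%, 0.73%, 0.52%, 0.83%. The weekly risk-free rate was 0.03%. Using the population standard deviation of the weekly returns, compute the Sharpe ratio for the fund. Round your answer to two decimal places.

0.14

Mean return μ = 0.770 / 8 = 0.0963%
Population std dev = √[1.8976 / 8] = 0.4870%
Sharpe = (μ − rf) / σ = (0.0963 − 0.03) / 0.4870 = 0.0663 / 0.4870 = 0.1361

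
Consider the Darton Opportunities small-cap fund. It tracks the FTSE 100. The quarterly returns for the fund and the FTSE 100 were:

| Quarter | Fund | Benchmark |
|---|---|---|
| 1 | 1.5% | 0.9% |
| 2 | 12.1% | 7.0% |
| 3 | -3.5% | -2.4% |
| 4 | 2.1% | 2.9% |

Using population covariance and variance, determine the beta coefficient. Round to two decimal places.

1.62

r̄p = 3.0500%,  r̄m = 2.1000%
Cov = Σ(rp − r̄p)(rm − r̄m) / 4 = 18.7300
Var(rm) = Σ(rm − r̄m)² / 4 = 11.5850
β = Cov / Var = 18.7300 / 11.5850 = 1.6167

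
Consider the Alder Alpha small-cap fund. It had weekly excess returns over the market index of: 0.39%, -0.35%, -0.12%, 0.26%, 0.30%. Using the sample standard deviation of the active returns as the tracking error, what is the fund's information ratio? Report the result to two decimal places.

0.30

μ = (0.39 − 0.35 − 0.12 + 0.26 + 0.3) / 5 = 0.480 / 5 = 0.0960%
Σ(r − μ)² = (0.39 − 0.0960)² + (-0.35 − 0.0960)² + (-0.12 − 0.0960)² + … = 0.4005
σ = √[0.4005 / 4] = 0.3164%
IR = μ / tracking error = 0.0960 / 0.3164 = 0.3034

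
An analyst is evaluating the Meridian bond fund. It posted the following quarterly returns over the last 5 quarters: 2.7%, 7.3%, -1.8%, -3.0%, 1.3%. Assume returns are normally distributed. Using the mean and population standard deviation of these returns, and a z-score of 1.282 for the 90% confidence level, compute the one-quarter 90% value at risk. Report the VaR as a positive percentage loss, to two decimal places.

3.36

Mean return μ = 6.50 / 5 = 1.3000%
Σ(r − μ)² = 66.0600; population σ = √(66.0600/5) = 3.6348%
VaR = −(μ − z·σ) = −(1.3000 − 1.282 × 3.6348) = −(-3.3598) = 3.3598%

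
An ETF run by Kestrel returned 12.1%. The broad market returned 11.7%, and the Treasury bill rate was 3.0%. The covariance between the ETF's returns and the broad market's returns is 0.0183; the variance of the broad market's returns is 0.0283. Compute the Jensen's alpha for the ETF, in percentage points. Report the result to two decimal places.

3.47

β = Cov / Var = 0.0183 / 0.0283 = 0.6466
E[R] = Rf + β(Rm − Rf) = 3.0% + 0.6466 × (11.7% − 3.0%) = 8.6254%
α = Rp − E[R] = 12.1% − 8.6254% = 3.4746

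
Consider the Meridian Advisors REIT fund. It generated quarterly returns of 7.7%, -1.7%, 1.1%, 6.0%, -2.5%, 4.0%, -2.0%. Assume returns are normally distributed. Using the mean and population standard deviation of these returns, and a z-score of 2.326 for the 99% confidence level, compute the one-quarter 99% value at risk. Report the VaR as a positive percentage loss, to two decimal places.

r̄ = (7.7 − 1.7 + 1.1 + 6 − 2.5 + 4 − 2) / 7 = 1.8000%
Σ(r − r̄)² = 102.9600; population σ = √(102.9600/7) = 3.8352%
VaR = −(r̄ − z·σ) = −(1.8000 − 2.326 × 3.8352) = −(-7.1207) = 7.1207%

7.12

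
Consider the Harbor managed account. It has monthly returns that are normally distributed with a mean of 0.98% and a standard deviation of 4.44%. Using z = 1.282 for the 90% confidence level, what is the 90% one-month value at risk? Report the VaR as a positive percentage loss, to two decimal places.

VaR (as % loss) = −(μ − z·σ) = −(0.98% − 1.282 × 4.44%) = −(-4.71208%) = 4.71208%

4.71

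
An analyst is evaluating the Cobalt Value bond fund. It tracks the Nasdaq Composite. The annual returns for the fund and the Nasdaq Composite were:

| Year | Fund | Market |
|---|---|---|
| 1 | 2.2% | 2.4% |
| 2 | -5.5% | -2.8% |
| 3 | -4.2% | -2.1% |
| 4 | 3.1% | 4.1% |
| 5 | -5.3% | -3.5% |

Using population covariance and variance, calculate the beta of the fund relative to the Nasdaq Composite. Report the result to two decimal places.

r̄p = -1.9400%,  r̄m = -0.3800%
Cov = Σ(rp − r̄p)(rm − r̄m) / 5 = 11.4148
Var(rm) = Σ(rm − r̄m)² / 5 = 9.2696
β = Cov / Var = 11.4148 / 9.2696 = 1.2314

1.23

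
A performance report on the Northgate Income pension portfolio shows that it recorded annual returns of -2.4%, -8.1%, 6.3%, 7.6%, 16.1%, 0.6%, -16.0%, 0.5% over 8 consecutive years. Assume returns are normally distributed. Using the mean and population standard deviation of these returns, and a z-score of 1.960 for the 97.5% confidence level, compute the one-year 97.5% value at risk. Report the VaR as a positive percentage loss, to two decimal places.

17.52

Mean return r̄ = 4.60 / 8 = 0.5750%
Population std dev = √[681.9950 / 8] = 9.2331%
VaR = −(r̄ − z·σ) = −(0.5750 − 1.960 × 9.2331) = −(-17.5219) = 17.5219%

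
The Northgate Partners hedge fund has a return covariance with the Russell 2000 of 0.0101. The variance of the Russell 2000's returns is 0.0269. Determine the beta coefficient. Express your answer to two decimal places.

0.38

β = Cov(Rp, Rm) / Var(Rm) = 0.0101 / 0.0269 = 0.3755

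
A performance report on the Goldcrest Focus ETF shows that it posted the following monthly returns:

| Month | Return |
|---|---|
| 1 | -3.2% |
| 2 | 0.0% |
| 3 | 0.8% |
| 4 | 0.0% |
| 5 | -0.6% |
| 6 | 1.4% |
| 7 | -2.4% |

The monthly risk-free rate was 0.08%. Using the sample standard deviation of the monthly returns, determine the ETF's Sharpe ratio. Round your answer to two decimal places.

-0.39

r̄ = (-3.2 + 0 + 0.8 + 0 − 0.6 + 1.4 − 2.4) / 7 = -0.5714%
Sample σ = √[Σ(r − r̄)² / 6] = √[16.6743 / 6] = √2.7791 = 1.6671%
Sharpe = (r̄ − rf) / σ = (-0.5714 − 0.08) / 1.6671 = -0.6514 / 1.6671 = -0.3907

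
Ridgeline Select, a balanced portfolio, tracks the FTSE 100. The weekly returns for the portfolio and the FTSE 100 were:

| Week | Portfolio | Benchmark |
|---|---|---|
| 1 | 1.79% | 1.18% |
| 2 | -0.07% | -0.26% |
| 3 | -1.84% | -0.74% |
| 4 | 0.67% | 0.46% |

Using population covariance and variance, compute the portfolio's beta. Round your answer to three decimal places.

1.754

r̄p = 0.1375%,  r̄m = 0.1600%
Cov = Σ(rp − r̄p)(rm − r̄m) / 4 = 0.9281
Var(rm) = Σ(rm − r̄m)² / 4 = 0.5292
β = Cov / Var = 0.9281 / 0.5292 = 1.7538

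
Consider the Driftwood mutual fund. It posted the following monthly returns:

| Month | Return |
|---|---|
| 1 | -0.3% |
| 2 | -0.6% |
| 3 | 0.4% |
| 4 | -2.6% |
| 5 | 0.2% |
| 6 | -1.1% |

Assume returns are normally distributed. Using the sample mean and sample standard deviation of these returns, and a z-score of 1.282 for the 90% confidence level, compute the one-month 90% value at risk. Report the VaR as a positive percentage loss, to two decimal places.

2.07

μ = (-0.3 − 0.6 + 0.4 − 2.6 + 0.2 − 1.1) / 6 = -4.00 / 6 = -0.6667%
Sample std dev = √[5.9533 / 5] = 1.0912%
VaR = −(μ − z·σ) = −(-0.6667 − 1.282 × 1.0912) = −(-2.0656) = 2.0656%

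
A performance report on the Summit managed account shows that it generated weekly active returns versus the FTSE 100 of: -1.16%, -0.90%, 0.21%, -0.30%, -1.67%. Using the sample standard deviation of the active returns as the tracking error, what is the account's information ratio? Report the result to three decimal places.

r̄ = (-1.16 − 0.9 + 0.21 − 0.3 − 1.67) / 5 = -0.7640%
Sample σ = √[Σ(r − r̄)² / 4] = √[2.1601 / 4] = √0.5400 = 0.7348%
IR = r̄ / tracking error = -0.7640 / 0.7348 = -1.0397

-1.040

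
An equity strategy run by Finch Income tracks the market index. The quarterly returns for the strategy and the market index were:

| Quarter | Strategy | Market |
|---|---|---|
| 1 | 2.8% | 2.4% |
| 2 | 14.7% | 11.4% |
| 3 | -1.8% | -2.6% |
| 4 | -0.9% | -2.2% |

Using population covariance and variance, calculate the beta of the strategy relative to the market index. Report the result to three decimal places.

r̄p = 3.7000%,  r̄m = 2.2500%
Cov = Σ(rp − r̄p)(rm − r̄m) / 4 = 36.9150
Var(rm) = Σ(rm − r̄m)² / 4 = 31.7675
β = Cov / Var = 36.9150 / 31.7675 = 1.1620

1.162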